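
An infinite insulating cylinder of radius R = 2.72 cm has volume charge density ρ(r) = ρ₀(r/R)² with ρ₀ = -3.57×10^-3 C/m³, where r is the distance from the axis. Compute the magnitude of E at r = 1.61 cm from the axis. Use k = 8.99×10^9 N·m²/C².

E = 5.69×10^5 N/C

By cylindrical symmetry E is radial; use a coaxial Gaussian cylinder of radius 1.61 cm and length L (r < R).
Integrating ρ over the cross-section to radius r: λ_enc = (2πρ₀/R²) ∫₀^r r'^3 dr' = 2πρ₀ r^4/(4·R²) = -5.093×10^-7 C/m.
Applying ∮E·dA = Q_enc/ε₀ with the end caps contributing no flux:
E = 2k|λ_enc|/r = 2(8.99×10^9)(5.093e-7)/(0.0161) = 5.69×10^5 N/C.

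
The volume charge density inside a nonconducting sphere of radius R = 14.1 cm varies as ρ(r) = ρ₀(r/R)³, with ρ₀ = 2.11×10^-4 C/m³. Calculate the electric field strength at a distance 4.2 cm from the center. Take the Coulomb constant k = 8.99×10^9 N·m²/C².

E ≈ 4.41e3 V/m

Symmetry ⇒ E = E(r) r̂. Gaussian sphere of radius r = 4.2 cm (r < R).
Integrate the density: Q_enc = 4π ∫₀^r ρ₀(r'/R)^3 r'² dr' = 4πρ₀ r^6/(6·R³) = 8.653×10^-10 C.
By Gauss's law, ∮E·dA = E·4πr² = Q_enc/ε₀.
E = k|Q_enc|/r² = (8.99×10^9)(8.653×10^-10)/(0.042)² = 4.41×10^3 N/C.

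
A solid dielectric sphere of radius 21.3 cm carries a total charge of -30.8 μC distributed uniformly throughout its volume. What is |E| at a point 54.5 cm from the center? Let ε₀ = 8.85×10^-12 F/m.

Symmetry ⇒ E = E(r) r̂. Gaussian sphere of radius r = 54.5 cm (r > R, so the entire charge is enclosed).
Q_enc = -30.8 μC = -3.08×10^-5 C.
Applying ∮E·dA = Q_enc/ε₀ with Φ = E(4πr²):
E = |Q_enc|/(4πε₀r²) = (3.08e-5)/(4π·8.85×10^-12·(0.545)²) = 9.32×10^5 N/C.

|E| = 9.32×10^5 N/C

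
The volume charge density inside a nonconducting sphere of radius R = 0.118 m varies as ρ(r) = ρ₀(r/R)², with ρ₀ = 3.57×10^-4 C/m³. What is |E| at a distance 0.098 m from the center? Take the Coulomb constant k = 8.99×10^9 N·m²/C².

Symmetry ⇒ E = E(r) r̂. Gaussian sphere of radius r = 0.098 m (r < R).
Integrate the density: Q_enc = 4π ∫₀^r ρ₀(r'/R)^2 r'² dr' = 4πρ₀ r^5/(5·R²) = 5.825e-7 C.
Applying ∮E·dA = Q_enc/ε₀ with Φ = E(4πr²):
E = k|Q_enc|/r² = (8.99×10^9)(5.825e-7)/(0.098)² = 5.45×10^5 N/C.

E = 5.45×10^5 N/C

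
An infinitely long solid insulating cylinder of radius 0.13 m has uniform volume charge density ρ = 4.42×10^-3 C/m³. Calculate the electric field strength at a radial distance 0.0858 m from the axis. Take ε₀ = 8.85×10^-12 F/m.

Choose a coaxial cylinder of radius r = 0.0858 m (arbitrary length L) as the Gaussian surface (r < R).
Enclosed charge per unit length: λ_enc = ρ·πr² = (4.42e-3)π(0.0858)² = 1.022×10^-4 C/m.
Applying ∮E·dA = Q_enc/ε₀ with the end caps contributing no flux:
E = |λ_enc|/(2πε₀r) = (1.022×10^-4)/(2π·8.85×10^-12·0.0858) = 2.14e7 N/C.

|E| = 2.14e7 V/m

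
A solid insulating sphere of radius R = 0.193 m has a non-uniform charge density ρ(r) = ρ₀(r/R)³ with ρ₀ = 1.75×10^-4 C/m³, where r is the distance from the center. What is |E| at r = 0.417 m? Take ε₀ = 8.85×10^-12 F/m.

Take a concentric spherical Gaussian surface of radius r = 0.417 m (r > R, all charge enclosed).
Q_enc = 4π ∫₀^R ρ₀(r'/R)^3 r'² dr' = 4πρ₀R³/6 = 2.635e-6 C.
By Gauss's law, ∮E·dA = E·4πr² = Q_enc/ε₀.
E = |Q_enc|/(4πε₀r²) = (2.635×10^-6)/(4π·8.85×10^-12·(0.417)²) = 1.36×10^5 N/C.

1.36×10^5 N/C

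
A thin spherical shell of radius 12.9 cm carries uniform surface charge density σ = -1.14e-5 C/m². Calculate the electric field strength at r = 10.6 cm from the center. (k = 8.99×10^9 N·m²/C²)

E = 0

By spherical symmetry E is radial; choose a Gaussian sphere of radius r = 10.6 cm (inside the shell, r < 12.9 cm).
All the charge is outside the Gaussian surface: Q_enc = 0, hence E = 0 everywhere inside the shell.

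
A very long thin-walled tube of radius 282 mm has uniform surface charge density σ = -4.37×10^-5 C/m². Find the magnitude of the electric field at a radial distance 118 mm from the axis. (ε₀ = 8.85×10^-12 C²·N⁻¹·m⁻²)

Choose a coaxial cylinder of radius r = 118 mm (arbitrary length L) as the Gaussian surface (r < 282 mm, inside the shell).
No charge is enclosed, so Gauss's law gives E·2πrL = 0 ⇒ E = 0.

E = 0 (no enclosed charge)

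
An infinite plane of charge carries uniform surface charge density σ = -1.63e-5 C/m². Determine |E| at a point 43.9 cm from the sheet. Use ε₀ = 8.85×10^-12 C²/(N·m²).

By planar symmetry E is perpendicular to the sheet and uniform; use a Gaussian pillbox with flat faces of area A on each side of the sheet.
Flux Φ = 2EA and Q_enc = σA, so 2EA = σA/ε₀ ⇒ E = |σ|/(2ε₀), independent of distance.
E = |σ|/(2ε₀) = (1.63×10^-5)/(2·8.85×10^-12) = 9.21e5 N/C.

E = 9.21×10^5 V/m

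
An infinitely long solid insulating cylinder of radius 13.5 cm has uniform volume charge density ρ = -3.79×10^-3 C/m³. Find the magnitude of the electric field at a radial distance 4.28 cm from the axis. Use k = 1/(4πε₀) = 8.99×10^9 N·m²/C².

|E| = 9.16e6 N/C

Take a coaxial cylindrical Gaussian surface of radius r = 4.28 cm and length L (r < R).
Charge inside radius r per length L is ρ·πr²·L, so λ_enc = ρπr² = -2.181×10^-5 C/m.
Applying ∮E·dA = Q_enc/ε₀ with the end caps contributing no flux:
E = 2k|λ_enc|/r = 2(8.99×10^9)(2.181×10^-5)/(0.0428) = 9.16×10^6 N/C.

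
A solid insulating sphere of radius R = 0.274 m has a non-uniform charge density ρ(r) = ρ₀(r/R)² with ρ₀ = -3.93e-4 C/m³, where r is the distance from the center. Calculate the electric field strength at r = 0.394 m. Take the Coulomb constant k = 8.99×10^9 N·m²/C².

|E| ≈ 1.18×10^6 N/C

Take a concentric spherical Gaussian surface of radius r = 0.394 m (r > R, all charge enclosed).
Q_enc = 4π ∫₀^R ρ₀(r'/R)^2 r'² dr' = 4πρ₀R³/5 = -2.032×10^-5 C.
By Gauss's law, ∮E·dA = E·4πr² = Q_enc/ε₀.
E = k|Q_enc|/r² = (8.99×10^9)(2.032e-5)/(0.394)² = 1.18×10^6 N/C.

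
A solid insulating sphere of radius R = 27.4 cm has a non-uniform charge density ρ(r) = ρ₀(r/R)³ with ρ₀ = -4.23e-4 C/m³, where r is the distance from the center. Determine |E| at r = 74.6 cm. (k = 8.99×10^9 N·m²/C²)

By spherical symmetry E is radial; choose a Gaussian sphere of radius r = 74.6 cm (r > R, all charge enclosed).
Q_enc = 4π ∫₀^R ρ₀(r'/R)^3 r'² dr' = 4πρ₀R³/6 = -1.822×10^-5 C.
By Gauss's law, ∮E·dA = E·4πr² = Q_enc/ε₀.
E = k|Q_enc|/r² = (8.99×10^9)(1.822e-5)/(0.746)² = 2.94×10^5 N/C.

E = 2.94e5 N/C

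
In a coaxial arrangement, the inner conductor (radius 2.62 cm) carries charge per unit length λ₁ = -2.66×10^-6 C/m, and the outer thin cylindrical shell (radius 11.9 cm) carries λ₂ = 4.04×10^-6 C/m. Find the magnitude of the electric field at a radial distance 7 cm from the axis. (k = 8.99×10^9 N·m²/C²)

Take a coaxial cylindrical Gaussian surface of radius r = 7 cm and length L (between the conductors, 2.62 cm < r < 11.9 cm).
Only the inner wire is enclosed; the outer shell contributes nothing inside itself. λ_enc = λ₁ = -2.66e-6 C/m.
Gauss's law: E·2πrL = λ_enc L/ε₀.
E = 2k|λ_enc|/r = 2(8.99×10^9)(2.66×10^-6)/(0.07) = 6.83×10^5 N/C.

|E| ≈ 6.83×10^5 V/m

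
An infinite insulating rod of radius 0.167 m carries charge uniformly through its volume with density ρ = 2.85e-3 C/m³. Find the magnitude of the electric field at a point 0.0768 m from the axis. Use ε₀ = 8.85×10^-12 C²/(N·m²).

Choose a coaxial cylinder of radius r = 0.0768 m (arbitrary length L) as the Gaussian surface (r < R).
Enclosed charge per unit length: λ_enc = ρ·πr² = (2.85e-3)π(0.0768)² = 5.281×10^-5 C/m.
Gauss's law: E·2πrL = λ_enc L/ε₀.
E = |λ_enc|/(2πε₀r) = (5.281×10^-5)/(2π·8.85×10^-12·0.0768) = 1.24×10^7 N/C.

E ≈ 1.24×10^7 N/C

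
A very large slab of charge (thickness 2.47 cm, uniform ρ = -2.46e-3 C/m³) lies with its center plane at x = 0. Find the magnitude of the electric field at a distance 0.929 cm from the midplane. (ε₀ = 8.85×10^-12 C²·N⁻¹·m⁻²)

By symmetry E is perpendicular to the slab. A Gaussian pillbox from −0.929 cm to +0.929 cm (face area A) lies entirely within the slab.
Q_enc = ρ·(2x)·A and flux = 2EA, so 2EA = 2ρxA/ε₀ ⇒ E = |ρ|x/ε₀.
E = (2.46×10^-3)(0.00929)/(8.85×10^-12) = 2.58×10^6 N/C.

E = 2.58×10^6 V/m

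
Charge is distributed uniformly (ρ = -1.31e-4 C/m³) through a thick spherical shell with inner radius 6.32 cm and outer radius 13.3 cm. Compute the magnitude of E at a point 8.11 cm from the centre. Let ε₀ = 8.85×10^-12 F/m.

Take a concentric spherical Gaussian surface of radius r = 8.11 cm (within the shell material, 6.32 cm < r < 13.3 cm).
Only the shell between 6.32 cm and r is enclosed: Q_enc = ρ·(4π/3)(r³ − a³) = (-1.31×10^-4)·(4π/3)·((0.0811)³ − (0.0632)³) = -1.542e-7 C.
Gauss's law: E·4πr² = Q_enc/ε₀.
E = |Q_enc|/(4πε₀r²) = (1.542×10^-7)/(4π·8.85×10^-12·(0.0811)²) = 2.11×10^5 N/C.

E = 2.11e5 N/C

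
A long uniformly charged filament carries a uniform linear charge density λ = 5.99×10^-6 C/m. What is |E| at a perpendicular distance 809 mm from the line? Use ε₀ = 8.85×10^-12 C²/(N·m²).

|E| = 1.33e5 V/m

Coaxial Gaussian cylinder, radius r = 809 mm, length L.
Q_enc = λL, so λ_enc = 5.99e-6 C/m.
Applying ∮E·dA = Q_enc/ε₀ with the end caps contributing no flux:
E = |λ_enc|/(2πε₀r) = (5.99×10^-6)/(2π·8.85×10^-12·0.809) = 1.33×10^5 N/C.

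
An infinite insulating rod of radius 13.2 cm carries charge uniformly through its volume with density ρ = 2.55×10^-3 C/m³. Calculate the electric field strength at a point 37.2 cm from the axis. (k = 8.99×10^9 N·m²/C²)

Take a coaxial cylindrical Gaussian surface of radius r = 37.2 cm and length L (r > 13.2 cm, full cross-section enclosed).
λ_enc = ρ·πR² = (2.55×10^-3)π(0.132)² = 1.396e-4 C/m.
By Gauss's law (flux through the curved wall only), E·2πrL = λ_enc L/ε₀.
E = 2k|λ_enc|/r = 2(8.99×10^9)(1.396×10^-4)/(0.372) = 6.75×10^6 N/C.

E = 6.75e6 N/C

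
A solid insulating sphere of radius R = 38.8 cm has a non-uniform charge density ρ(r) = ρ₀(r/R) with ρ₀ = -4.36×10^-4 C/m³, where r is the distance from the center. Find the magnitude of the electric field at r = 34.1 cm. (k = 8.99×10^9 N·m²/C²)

E ≈ 3.69e6 N/C

Use a concentric Gaussian sphere at r = 34.1 cm (r < R).
Integrate the density: Q_enc = 4π ∫₀^r ρ₀(r'/R)^1 r'² dr' = 4πρ₀ r^4/(4·R) = -4.773e-5 C.
By Gauss's law, ∮E·dA = E·4πr² = Q_enc/ε₀.
E = k|Q_enc|/r² = (8.99×10^9)(4.773e-5)/(0.341)² = 3.69×10^6 N/C.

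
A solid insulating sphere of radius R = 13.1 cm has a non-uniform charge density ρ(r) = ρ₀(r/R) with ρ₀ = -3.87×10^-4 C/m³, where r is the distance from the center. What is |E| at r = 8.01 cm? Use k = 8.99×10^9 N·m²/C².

Take a concentric spherical Gaussian surface of radius r = 8.01 cm (r < R).
Q_enc = ∫₀^r ρ(r')·4πr'² dr' = (4πρ₀/R) ∫₀^r r'^3 dr' = 4πρ₀ r^4/(4·R) = -3.82e-7 C.
Gauss's law: E·4πr² = Q_enc/ε₀.
E = k|Q_enc|/r² = (8.99×10^9)(3.82×10^-7)/(0.0801)² = 5.35×10^5 N/C.

|E| ≈ 5.35e5 N/C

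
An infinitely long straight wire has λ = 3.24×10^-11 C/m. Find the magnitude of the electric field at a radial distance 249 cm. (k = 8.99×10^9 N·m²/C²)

E ≈ 0.234 V/m

By cylindrical symmetry E is radial; use a coaxial Gaussian cylinder of radius 249 cm and length L.
Q_enc = λL, so λ_enc = 3.24×10^-11 C/m.
Since E is radial and uniform over the curved surface, Φ = E·2πrL = Q_enc/ε₀ = λ_enc L/ε₀.
E = 2k|λ_enc|/r = 2(8.99×10^9)(3.24×10^-11)/(2.49) = 0.234 N/C.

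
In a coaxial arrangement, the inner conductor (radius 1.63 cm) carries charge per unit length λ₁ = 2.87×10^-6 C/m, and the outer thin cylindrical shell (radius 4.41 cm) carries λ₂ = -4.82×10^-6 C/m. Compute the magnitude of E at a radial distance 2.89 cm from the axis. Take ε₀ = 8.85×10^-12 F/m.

Choose a coaxial cylinder of radius r = 2.89 cm (arbitrary length L) as the Gaussian surface (between the conductors, 1.63 cm < r < 4.41 cm).
Only the inner wire is enclosed; the outer shell contributes nothing inside itself. λ_enc = λ₁ = 2.87×10^-6 C/m.
Since E is radial and uniform over the curved surface, Φ = E·2πrL = Q_enc/ε₀ = λ_enc L/ε₀.
E = |λ_enc|/(2πε₀r) = (2.87×10^-6)/(2π·8.85×10^-12·0.0289) = 1.79×10^6 N/C.

E ≈ 1.79e6 N/C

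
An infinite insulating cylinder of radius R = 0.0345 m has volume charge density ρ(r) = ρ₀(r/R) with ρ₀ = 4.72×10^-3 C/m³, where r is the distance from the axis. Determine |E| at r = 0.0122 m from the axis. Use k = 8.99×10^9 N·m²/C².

Coaxial Gaussian cylinder, radius r = 0.0122 m, length L (r < R).
Integrating ρ over the cross-section to radius r: λ_enc = (2πρ₀/R) ∫₀^r r'^2 dr' = 2πρ₀ r^3/(3·R) = 5.203e-7 C/m.
Gauss's law: E·2πrL = λ_enc L/ε₀.
E = 2k|λ_enc|/r = 2(8.99×10^9)(5.203e-7)/(0.0122) = 7.67×10^5 N/C.

E ≈ 7.67×10^5 N/C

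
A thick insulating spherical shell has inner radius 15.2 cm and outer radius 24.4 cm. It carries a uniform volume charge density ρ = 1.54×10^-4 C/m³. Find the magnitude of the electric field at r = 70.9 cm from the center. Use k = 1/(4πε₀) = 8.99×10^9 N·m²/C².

Take a concentric spherical Gaussian surface of radius r = 70.9 cm (r > 24.4 cm, enclosing the whole shell).
Q_enc = ρ·(4π/3)(b³ − a³) = (1.54×10^-4)·(4π/3)·((0.244)³ − (0.152)³) = 7.105e-6 C.
By Gauss's law, ∮E·dA = E·4πr² = Q_enc/ε₀.
E = k|Q_enc|/r² = (8.99×10^9)(7.105×10^-6)/(0.709)² = 1.27×10^5 N/C.

E ≈ 1.27×10^5 N/C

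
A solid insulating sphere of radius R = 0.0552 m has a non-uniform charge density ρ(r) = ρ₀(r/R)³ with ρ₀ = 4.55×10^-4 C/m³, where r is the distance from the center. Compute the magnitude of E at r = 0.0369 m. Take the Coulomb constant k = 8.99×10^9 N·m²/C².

E = 9.44×10^4 V/m

Take a concentric spherical Gaussian surface of radius r = 0.0369 m (r < R).
Integrate the density: Q_enc = 4π ∫₀^r ρ₀(r'/R)^3 r'² dr' = 4πρ₀ r^6/(6·R³) = 1.43×10^-8 C.
Since E is radial and uniform over the Gaussian sphere, Φ = E·4πr² = Q_enc/ε₀.
E = k|Q_enc|/r² = (8.99×10^9)(1.43×10^-8)/(0.0369)² = 9.44×10^4 N/C.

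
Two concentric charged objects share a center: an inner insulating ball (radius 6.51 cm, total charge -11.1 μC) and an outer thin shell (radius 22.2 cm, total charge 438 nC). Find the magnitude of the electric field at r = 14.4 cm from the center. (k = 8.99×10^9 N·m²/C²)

Symmetry ⇒ E = E(r) r̂. Gaussian sphere of radius r = 14.4 cm (between the bodies, 6.51 cm < r < 22.2 cm).
The shell at 22.2 cm lies outside the Gaussian surface, so Q_enc = -11.1 μC = -1.11×10^-5 C.
Since E is radial and uniform over the Gaussian sphere, Φ = E·4πr² = Q_enc/ε₀.
E = k|Q_enc|/r² = (8.99×10^9)(1.11×10^-5)/(0.144)² = 4.81e6 N/C.

|E| ≈ 4.81e6 N/C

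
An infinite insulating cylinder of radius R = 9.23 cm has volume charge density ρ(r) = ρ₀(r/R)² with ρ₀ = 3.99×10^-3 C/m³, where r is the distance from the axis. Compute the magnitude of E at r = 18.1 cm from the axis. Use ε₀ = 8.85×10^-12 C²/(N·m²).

By cylindrical symmetry E is radial; use a coaxial Gaussian cylinder of radius 18.1 cm and length L (r > R, full charge per length enclosed).
λ_enc = 2π ∫₀^R ρ₀(r'/R)^2 r' dr' = 2πρ₀R²/4 = 5.339e-5 C/m.
Since E is radial and uniform over the curved surface, Φ = E·2πrL = Q_enc/ε₀ = λ_enc L/ε₀.
E = |λ_enc|/(2πε₀r) = (5.339e-5)/(2π·8.85×10^-12·0.181) = 5.31×10^6 N/C.

5.31×10^6 V/m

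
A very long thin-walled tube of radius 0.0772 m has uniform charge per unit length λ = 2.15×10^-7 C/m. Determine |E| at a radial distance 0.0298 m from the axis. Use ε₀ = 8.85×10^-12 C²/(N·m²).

Take a coaxial cylindrical Gaussian surface of radius r = 0.0298 m and length L (r < 0.0772 m, inside the shell).
All the surface charge lies outside this cylinder: Q_enc = 0, hence E = 0.

E = 0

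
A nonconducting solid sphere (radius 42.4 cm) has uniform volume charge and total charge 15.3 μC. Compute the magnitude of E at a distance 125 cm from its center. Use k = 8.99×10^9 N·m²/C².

Take a concentric spherical Gaussian surface of radius r = 125 cm (r > R, so the entire charge is enclosed).
Q_enc = 15.3 μC = 1.53e-5 C.
Gauss's law: E·4πr² = Q_enc/ε₀.
E = k|Q_enc|/r² = (8.99×10^9)(1.53e-5)/(1.25)² = 8.80×10^4 N/C.

|E| ≈ 8.80×10^4 N/C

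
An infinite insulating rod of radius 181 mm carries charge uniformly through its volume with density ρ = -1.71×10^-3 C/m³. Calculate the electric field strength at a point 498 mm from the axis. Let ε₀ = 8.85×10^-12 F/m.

6.36e6 N/C

Coaxial Gaussian cylinder, radius r = 498 mm, length L (r > 181 mm, full cross-section enclosed).
λ_enc = ρ·πR² = (-1.71×10^-3)π(0.181)² = -1.76×10^-4 C/m.
Since E is radial and uniform over the curved surface, Φ = E·2πrL = Q_enc/ε₀ = λ_enc L/ε₀.
E = |λ_enc|/(2πε₀r) = (1.76×10^-4)/(2π·8.85×10^-12·0.498) = 6.36×10^6 N/C.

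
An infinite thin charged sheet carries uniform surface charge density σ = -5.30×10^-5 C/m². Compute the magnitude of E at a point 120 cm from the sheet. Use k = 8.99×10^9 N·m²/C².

E ≈ 2.99×10^6 N/C

By planar symmetry E is perpendicular to the sheet and uniform; use a Gaussian pillbox with flat faces of area A on each side of the sheet.
Only the two end caps contribute flux: Φ = 2EA. With Q_enc = σA, Gauss's law gives E = |σ|/(2ε₀).
E = 2πk|σ| = 2π(8.99×10^9)(5.30×10^-5) = 2.99×10^6 N/C.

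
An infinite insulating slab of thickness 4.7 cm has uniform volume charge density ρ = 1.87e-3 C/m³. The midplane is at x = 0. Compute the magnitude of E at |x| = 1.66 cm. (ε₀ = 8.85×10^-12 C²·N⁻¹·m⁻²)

By symmetry E is perpendicular to the slab. A Gaussian pillbox from −1.66 cm to +1.66 cm (face area A) lies entirely within the slab.
Q_enc = ρ·(2x)·A and flux = 2EA, so 2EA = 2ρxA/ε₀ ⇒ E = |ρ|x/ε₀.
E = (1.87×10^-3)(0.0166)/(8.85×10^-12) = 3.51e6 N/C.

E ≈ 3.51×10^6 N/C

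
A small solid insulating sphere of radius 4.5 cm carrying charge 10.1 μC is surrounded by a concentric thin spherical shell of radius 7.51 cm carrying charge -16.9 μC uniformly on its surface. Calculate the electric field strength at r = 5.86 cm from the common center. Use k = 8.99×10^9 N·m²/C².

|E| ≈ 2.64×10^7 V/m

Use a concentric Gaussian sphere at r = 5.86 cm (between the bodies, 4.5 cm < r < 7.51 cm).
The shell at 7.51 cm lies outside the Gaussian surface, so Q_enc = 10.1 μC = 1.01e-5 C.
Since E is radial and uniform over the Gaussian sphere, Φ = E·4πr² = Q_enc/ε₀.
E = k|Q_enc|/r² = (8.99×10^9)(1.01×10^-5)/(0.0586)² = 2.64e7 N/C.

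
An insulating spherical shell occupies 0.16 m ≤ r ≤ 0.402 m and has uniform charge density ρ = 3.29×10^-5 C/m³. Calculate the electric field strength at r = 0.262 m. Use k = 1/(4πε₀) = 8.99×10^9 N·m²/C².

E ≈ 2.51e5 V/m

Symmetry ⇒ E = E(r) r̂. Gaussian sphere of radius r = 0.262 m (within the shell material, 0.16 m < r < 0.402 m).
Enclosed charge is the volume from a to r: Q_enc = (4π/3)ρ(r³ − a³) = 1.914×10^-6 C.
By Gauss's law, ∮E·dA = E·4πr² = Q_enc/ε₀.
E = k|Q_enc|/r² = (8.99×10^9)(1.914×10^-6)/(0.262)² = 2.51×10^5 N/C.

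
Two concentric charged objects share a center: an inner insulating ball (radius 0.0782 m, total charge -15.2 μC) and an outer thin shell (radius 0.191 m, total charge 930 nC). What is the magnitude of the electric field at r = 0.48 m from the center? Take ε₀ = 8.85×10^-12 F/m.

Use a concentric Gaussian sphere at r = 0.48 m (r > 0.191 m, enclosing both).
Q_enc = (-15.2 μC) + (930 nC) = -1.427e-5 C.
By Gauss's law, ∮E·dA = E·4πr² = Q_enc/ε₀.
E = |Q_enc|/(4πε₀r²) = (1.427×10^-5)/(4π·8.85×10^-12·(0.48)²) = 5.57×10^5 N/C.

E ≈ 5.57e5 N/C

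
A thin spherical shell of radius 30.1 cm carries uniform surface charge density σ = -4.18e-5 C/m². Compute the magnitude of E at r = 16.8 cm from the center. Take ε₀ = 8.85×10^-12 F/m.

|E| = 0 V/m

By spherical symmetry E is radial; choose a Gaussian sphere of radius r = 16.8 cm (inside the shell, r < 30.1 cm).
All the charge is outside the Gaussian surface: Q_enc = 0, hence E = 0 everywhere inside the shell.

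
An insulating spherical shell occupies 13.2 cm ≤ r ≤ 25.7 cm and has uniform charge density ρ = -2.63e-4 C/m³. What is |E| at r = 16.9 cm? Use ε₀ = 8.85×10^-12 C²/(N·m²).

Symmetry ⇒ E = E(r) r̂. Gaussian sphere of radius r = 16.9 cm (within the shell material, 13.2 cm < r < 25.7 cm).
Only the shell between 13.2 cm and r is enclosed: Q_enc = ρ·(4π/3)(r³ − a³) = (-2.63e-4)·(4π/3)·((0.169)³ − (0.132)³) = -2.784e-6 C.
Gauss's law: E·4πr² = Q_enc/ε₀.
E = |Q_enc|/(4πε₀r²) = (2.784×10^-6)/(4π·8.85×10^-12·(0.169)²) = 8.76×10^5 N/C.

|E| = 8.76×10^5 N/C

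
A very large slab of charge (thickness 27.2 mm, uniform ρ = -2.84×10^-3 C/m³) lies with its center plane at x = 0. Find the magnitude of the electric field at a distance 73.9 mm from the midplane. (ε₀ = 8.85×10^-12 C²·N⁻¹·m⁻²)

The point |x| = 73.9 mm lies outside the slab (half-thickness 0.0136 m). A symmetric pillbox spanning the full slab encloses Q_enc = ρ·d·A.
Flux = 2EA ⇒ E = |ρ|d/(2ε₀), independent of distance outside.
E = (2.84×10^-3)(0.0272)/(2·8.85×10^-12) = 4.36e6 N/C.

|E| ≈ 4.36e6 V/m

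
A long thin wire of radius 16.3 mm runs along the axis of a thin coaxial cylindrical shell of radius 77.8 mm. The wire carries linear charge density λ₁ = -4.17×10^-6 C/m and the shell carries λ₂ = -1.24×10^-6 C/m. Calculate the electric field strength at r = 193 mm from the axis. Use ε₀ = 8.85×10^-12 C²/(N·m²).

|E| ≈ 5.04×10^5 N/C

Coaxial Gaussian cylinder, radius r = 193 mm, length L (r > 77.8 mm, enclosing both).
λ_enc = λ₁ + λ₂ = (-4.17×10^-6) + (-1.24×10^-6) = -5.41×10^-6 C/m.
Applying ∮E·dA = Q_enc/ε₀ with the end caps contributing no flux:
E = |λ_enc|/(2πε₀r) = (5.41×10^-6)/(2π·8.85×10^-12·0.193) = 5.04×10^5 N/C.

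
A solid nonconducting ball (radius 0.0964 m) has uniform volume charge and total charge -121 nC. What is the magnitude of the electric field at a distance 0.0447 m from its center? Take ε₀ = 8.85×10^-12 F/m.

Use a concentric Gaussian sphere at r = 0.0447 m (r < R).
Only the charge within r is enclosed: Q_enc = Q·(r/R)³ = (-121 nC)·(0.0447 m/0.0964 m)³ = -1.206×10^-8 C.
Since E is radial and uniform over the Gaussian sphere, Φ = E·4πr² = Q_enc/ε₀.
E = |Q_enc|/(4πε₀r²) = (1.206e-8)/(4π·8.85×10^-12·(0.0447)²) = 5.43e4 N/C.

E = 5.43×10^4 N/C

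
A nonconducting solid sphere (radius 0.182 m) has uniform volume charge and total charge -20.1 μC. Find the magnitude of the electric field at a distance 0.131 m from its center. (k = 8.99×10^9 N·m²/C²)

3.93e6 N/C

By spherical symmetry E is radial; choose a Gaussian sphere of radius r = 0.131 m (r < R).
For a uniform sphere the enclosed fraction is (r/R)³, so Q_enc = (-20.1 μC)(0.131/0.182)³ = -7.495×10^-6 C.
By Gauss's law, ∮E·dA = E·4πr² = Q_enc/ε₀.
E = k|Q_enc|/r² = (8.99×10^9)(7.495e-6)/(0.131)² = 3.93e6 N/C.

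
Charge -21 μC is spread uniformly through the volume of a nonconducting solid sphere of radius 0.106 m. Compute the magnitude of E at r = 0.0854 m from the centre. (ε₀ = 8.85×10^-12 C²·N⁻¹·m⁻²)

Take a concentric spherical Gaussian surface of radius r = 0.0854 m (r < R).
Only the charge within r is enclosed: Q_enc = Q·(r/R)³ = (-21 μC)·(0.0854 m/0.106 m)³ = -1.098×10^-5 C.
By Gauss's law, ∮E·dA = E·4πr² = Q_enc/ε₀.
E = |Q_enc|/(4πε₀r²) = (1.098×10^-5)/(4π·8.85×10^-12·(0.0854)²) = 1.35e7 N/C.

E = 1.35×10^7 N/C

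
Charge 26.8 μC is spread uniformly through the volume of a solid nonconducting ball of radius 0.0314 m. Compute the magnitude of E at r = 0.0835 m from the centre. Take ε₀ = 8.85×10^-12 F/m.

|E| ≈ 3.46e7 V/m

Symmetry ⇒ E = E(r) r̂. Gaussian sphere of radius r = 0.0835 m (r > R, so the entire charge is enclosed).
Q_enc = 26.8 μC = 2.68×10^-5 C.
By Gauss's law, ∮E·dA = E·4πr² = Q_enc/ε₀.
E = |Q_enc|/(4πε₀r²) = (2.68e-5)/(4π·8.85×10^-12·(0.0835)²) = 3.46e7 N/C.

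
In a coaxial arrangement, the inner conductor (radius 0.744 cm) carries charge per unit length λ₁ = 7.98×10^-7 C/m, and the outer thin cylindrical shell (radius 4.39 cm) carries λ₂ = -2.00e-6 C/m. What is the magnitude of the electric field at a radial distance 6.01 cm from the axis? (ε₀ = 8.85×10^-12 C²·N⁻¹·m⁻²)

By cylindrical symmetry E is radial; use a coaxial Gaussian cylinder of radius 6.01 cm and length L (r > 4.39 cm, enclosing both).
λ_enc = λ₁ + λ₂ = (7.98×10^-7) + (-2.00×10^-6) = -1.202e-6 C/m.
Since E is radial and uniform over the curved surface, Φ = E·2πrL = Q_enc/ε₀ = λ_enc L/ε₀.
E = |λ_enc|/(2πε₀r) = (1.202e-6)/(2π·8.85×10^-12·0.0601) = 3.60×10^5 N/C.

|E| ≈ 3.60×10^5 N/C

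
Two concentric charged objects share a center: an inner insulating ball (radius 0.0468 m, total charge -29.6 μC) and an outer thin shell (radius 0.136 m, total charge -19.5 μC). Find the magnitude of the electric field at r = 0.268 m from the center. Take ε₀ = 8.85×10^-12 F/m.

|E| ≈ 6.15×10^6 V/m

Symmetry ⇒ E = E(r) r̂. Gaussian sphere of radius r = 0.268 m (r > 0.136 m, enclosing both).
Q_enc = (-29.6 μC) + (-19.5 μC) = -4.91×10^-5 C.
Since E is radial and uniform over the Gaussian sphere, Φ = E·4πr² = Q_enc/ε₀.
E = |Q_enc|/(4πε₀r²) = (4.91e-5)/(4π·8.85×10^-12·(0.268)²) = 6.15×10^6 N/C.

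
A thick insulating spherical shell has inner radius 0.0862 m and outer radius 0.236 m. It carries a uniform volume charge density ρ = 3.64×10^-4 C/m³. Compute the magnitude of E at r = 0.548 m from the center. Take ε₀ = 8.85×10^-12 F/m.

By spherical symmetry E is radial; choose a Gaussian sphere of radius r = 0.548 m (r > 0.236 m, enclosing the whole shell).
Q_enc = ρ·(4π/3)(b³ − a³) = (3.64×10^-4)·(4π/3)·((0.236)³ − (0.0862)³) = 1.906e-5 C.
Since E is radial and uniform over the Gaussian sphere, Φ = E·4πr² = Q_enc/ε₀.
E = |Q_enc|/(4πε₀r²) = (1.906e-5)/(4π·8.85×10^-12·(0.548)²) = 5.71×10^5 N/C.

|E| ≈ 5.71×10^5 N/C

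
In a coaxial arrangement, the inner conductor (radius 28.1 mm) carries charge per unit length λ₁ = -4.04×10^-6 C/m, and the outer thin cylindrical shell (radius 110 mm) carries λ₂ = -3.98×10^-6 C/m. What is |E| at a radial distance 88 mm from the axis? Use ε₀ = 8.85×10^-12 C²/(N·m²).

E = 8.26×10^5 V/m

By cylindrical symmetry E is radial; use a coaxial Gaussian cylinder of radius 88 mm and length L (between the conductors, 28.1 mm < r < 110 mm).
The shell at 110 mm lies outside the Gaussian surface, so λ_enc = λ₁ = -4.04×10^-6 C/m.
By Gauss's law (flux through the curved wall only), E·2πrL = λ_enc L/ε₀.
E = |λ_enc|/(2πε₀r) = (4.04×10^-6)/(2π·8.85×10^-12·0.088) = 8.26×10^5 N/C.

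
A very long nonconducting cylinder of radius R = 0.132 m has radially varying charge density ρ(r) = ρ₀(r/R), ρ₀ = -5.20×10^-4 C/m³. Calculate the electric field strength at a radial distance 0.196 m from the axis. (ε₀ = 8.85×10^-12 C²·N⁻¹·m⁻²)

Take a coaxial cylindrical Gaussian surface of radius r = 0.196 m and length L (r > R, full charge per length enclosed).
λ_enc = 2π ∫₀^R ρ₀(r'/R)^1 r' dr' = 2πρ₀R²/3 = -1.898×10^-5 C/m.
Applying ∮E·dA = Q_enc/ε₀ with the end caps contributing no flux:
E = |λ_enc|/(2πε₀r) = (1.898e-5)/(2π·8.85×10^-12·0.196) = 1.74×10^6 N/C.

1.74e6 N/C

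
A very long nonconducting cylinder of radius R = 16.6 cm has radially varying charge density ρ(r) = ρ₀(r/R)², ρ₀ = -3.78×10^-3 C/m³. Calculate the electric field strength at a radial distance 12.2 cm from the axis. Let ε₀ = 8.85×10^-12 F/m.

Take a coaxial cylindrical Gaussian surface of radius r = 12.2 cm and length L (r < R).
Integrating ρ over the cross-section to radius r: λ_enc = (2πρ₀/R²) ∫₀^r r'^3 dr' = 2πρ₀ r^4/(4·R²) = -4.773e-5 C/m.
Applying ∮E·dA = Q_enc/ε₀ with the end caps contributing no flux:
E = |λ_enc|/(2πε₀r) = (4.773×10^-5)/(2π·8.85×10^-12·0.122) = 7.04e6 N/C.

|E| ≈ 7.04×10^6 N/C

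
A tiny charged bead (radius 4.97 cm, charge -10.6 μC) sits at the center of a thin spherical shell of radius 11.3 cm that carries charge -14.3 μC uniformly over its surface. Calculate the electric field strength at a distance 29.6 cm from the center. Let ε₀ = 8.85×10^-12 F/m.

E ≈ 2.56×10^6 N/C

Use a concentric Gaussian sphere at r = 29.6 cm (r > 11.3 cm, enclosing both).
Q_enc = (-10.6 μC) + (-14.3 μC) = -2.49e-5 C.
Applying ∮E·dA = Q_enc/ε₀ with Φ = E(4πr²):
E = |Q_enc|/(4πε₀r²) = (2.49e-5)/(4π·8.85×10^-12·(0.296)²) = 2.56e6 N/C.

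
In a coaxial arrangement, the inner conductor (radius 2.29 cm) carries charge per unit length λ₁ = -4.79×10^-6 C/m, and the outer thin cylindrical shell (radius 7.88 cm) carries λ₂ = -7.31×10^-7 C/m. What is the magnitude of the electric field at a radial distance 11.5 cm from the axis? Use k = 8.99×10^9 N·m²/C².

|E| = 8.63e5 V/m

Coaxial Gaussian cylinder, radius r = 11.5 cm, length L (r > 7.88 cm, enclosing both).
λ_enc = λ₁ + λ₂ = (-4.79×10^-6) + (-7.31×10^-7) = -5.521×10^-6 C/m.
Gauss's law: E·2πrL = λ_enc L/ε₀.
E = 2k|λ_enc|/r = 2(8.99×10^9)(5.521×10^-6)/(0.115) = 8.63e5 N/C.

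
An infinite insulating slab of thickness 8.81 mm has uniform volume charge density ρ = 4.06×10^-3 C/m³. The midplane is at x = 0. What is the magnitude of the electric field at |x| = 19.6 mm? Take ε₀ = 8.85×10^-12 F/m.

2.02×10^6 V/m

The point |x| = 19.6 mm lies outside the slab (half-thickness 0.004405 m). A symmetric pillbox spanning the full slab encloses Q_enc = ρ·d·A.
Flux = 2EA ⇒ E = |ρ|d/(2ε₀), independent of distance outside.
E = (4.06×10^-3)(0.00881)/(2·8.85×10^-12) = 2.02×10^6 N/C.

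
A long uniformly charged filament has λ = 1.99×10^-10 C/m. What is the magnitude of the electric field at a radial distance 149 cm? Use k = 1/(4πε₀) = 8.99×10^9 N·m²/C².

Coaxial Gaussian cylinder, radius r = 149 cm, length L.
Q_enc = λL, so λ_enc = 1.99×10^-10 C/m.
Gauss's law: E·2πrL = λ_enc L/ε₀.
E = 2k|λ_enc|/r = 2(8.99×10^9)(1.99e-10)/(1.49) = 2.4 N/C.

|E| = 2.4 N/C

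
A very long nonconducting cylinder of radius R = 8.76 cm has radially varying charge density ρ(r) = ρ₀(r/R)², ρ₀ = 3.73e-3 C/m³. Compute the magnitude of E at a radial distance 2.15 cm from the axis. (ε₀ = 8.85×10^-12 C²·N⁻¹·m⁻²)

1.36×10^5 N/C

By cylindrical symmetry E is radial; use a coaxial Gaussian cylinder of radius 2.15 cm and length L (r < R).
λ_enc = ∫₀^r ρ(r')·2πr' dr' = (2πρ₀/R²)·r^4/4 = 1.631×10^-7 C/m.
By Gauss's law (flux through the curved wall only), E·2πrL = λ_enc L/ε₀.
E = |λ_enc|/(2πε₀r) = (1.631e-7)/(2π·8.85×10^-12·0.0215) = 1.36e5 N/C.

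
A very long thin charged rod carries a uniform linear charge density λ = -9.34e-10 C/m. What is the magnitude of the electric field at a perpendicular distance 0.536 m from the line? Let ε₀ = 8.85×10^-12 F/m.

Coaxial Gaussian cylinder, radius r = 0.536 m, length L.
Q_enc = λL, so λ_enc = -9.34×10^-10 C/m.
Gauss's law: E·2πrL = λ_enc L/ε₀.
E = |λ_enc|/(2πε₀r) = (9.34×10^-10)/(2π·8.85×10^-12·0.536) = 31.3 N/C.

E ≈ 31.3 N/C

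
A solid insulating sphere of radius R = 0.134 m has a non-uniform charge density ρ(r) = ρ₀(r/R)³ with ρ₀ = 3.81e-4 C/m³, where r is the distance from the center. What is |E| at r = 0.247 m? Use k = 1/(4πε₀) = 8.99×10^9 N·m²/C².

|E| ≈ 2.83×10^5 V/m

Use a concentric Gaussian sphere at r = 0.247 m (r > R, all charge enclosed).
Q_enc = 4π ∫₀^R ρ₀(r'/R)^3 r'² dr' = 4πρ₀R³/6 = 1.92e-6 C.
By Gauss's law, ∮E·dA = E·4πr² = Q_enc/ε₀.
E = k|Q_enc|/r² = (8.99×10^9)(1.92×10^-6)/(0.247)² = 2.83×10^5 N/C.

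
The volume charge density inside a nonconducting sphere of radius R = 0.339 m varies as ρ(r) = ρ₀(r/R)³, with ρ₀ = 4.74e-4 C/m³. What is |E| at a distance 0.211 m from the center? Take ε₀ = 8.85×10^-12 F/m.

|E| ≈ 4.54×10^5 V/m

Take a concentric spherical Gaussian surface of radius r = 0.211 m (r < R).
Q_enc = ∫₀^r ρ(r')·4πr'² dr' = (4πρ₀/R³) ∫₀^r r'^5 dr' = 4πρ₀ r^6/(6·R³) = 2.249×10^-6 C.
By Gauss's law, ∮E·dA = E·4πr² = Q_enc/ε₀.
E = |Q_enc|/(4πε₀r²) = (2.249e-6)/(4π·8.85×10^-12·(0.211)²) = 4.54×10^5 N/C.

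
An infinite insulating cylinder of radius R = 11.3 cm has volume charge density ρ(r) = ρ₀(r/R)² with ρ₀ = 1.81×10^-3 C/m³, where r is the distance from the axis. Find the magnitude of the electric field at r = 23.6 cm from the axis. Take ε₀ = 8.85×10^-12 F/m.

Choose a coaxial cylinder of radius r = 23.6 cm (arbitrary length L) as the Gaussian surface (r > R, full charge per length enclosed).
λ_enc = 2π ∫₀^R ρ₀(r'/R)^2 r' dr' = 2πρ₀R²/4 = 3.63×10^-5 C/m.
Since E is radial and uniform over the curved surface, Φ = E·2πrL = Q_enc/ε₀ = λ_enc L/ε₀.
E = |λ_enc|/(2πε₀r) = (3.63e-5)/(2π·8.85×10^-12·0.236) = 2.77e6 N/C.

|E| = 2.77×10^6 N/C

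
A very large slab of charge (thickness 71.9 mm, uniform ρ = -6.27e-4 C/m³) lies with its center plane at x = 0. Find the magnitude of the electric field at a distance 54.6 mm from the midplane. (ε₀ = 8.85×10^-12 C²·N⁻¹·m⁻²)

The point |x| = 54.6 mm lies outside the slab (half-thickness 0.03595 m). A symmetric pillbox spanning the full slab encloses Q_enc = ρ·d·A.
Flux = 2EA ⇒ E = |ρ|d/(2ε₀), independent of distance outside.
E = (6.27×10^-4)(0.0719)/(2·8.85×10^-12) = 2.55×10^6 N/C.

|E| ≈ 2.55e6 V/m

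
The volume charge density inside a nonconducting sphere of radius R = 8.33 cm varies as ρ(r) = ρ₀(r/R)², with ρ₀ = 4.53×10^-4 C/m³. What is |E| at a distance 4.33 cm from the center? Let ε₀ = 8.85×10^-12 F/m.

By spherical symmetry E is radial; choose a Gaussian sphere of radius r = 4.33 cm (r < R).
Q_enc = ∫₀^r ρ(r')·4πr'² dr' = (4πρ₀/R²) ∫₀^r r'^4 dr' = 4πρ₀ r^5/(5·R²) = 2.497×10^-8 C.
Applying ∮E·dA = Q_enc/ε₀ with Φ = E(4πr²):
E = |Q_enc|/(4πε₀r²) = (2.497×10^-8)/(4π·8.85×10^-12·(0.0433)²) = 1.20e5 N/C.

|E| = 1.20×10^5 V/m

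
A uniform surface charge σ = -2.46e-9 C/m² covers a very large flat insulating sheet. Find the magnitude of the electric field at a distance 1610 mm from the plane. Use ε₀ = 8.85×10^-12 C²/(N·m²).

The symmetry is planar: E is normal to the sheet and the same magnitude on both sides. Take a pillbox straddling the sheet with end-cap area A.
Flux Φ = 2EA and Q_enc = σA, so 2EA = σA/ε₀ ⇒ E = |σ|/(2ε₀), independent of distance.
E = |σ|/(2ε₀) = (2.46×10^-9)/(2·8.85×10^-12) = 139 N/C.

E = 139 N/C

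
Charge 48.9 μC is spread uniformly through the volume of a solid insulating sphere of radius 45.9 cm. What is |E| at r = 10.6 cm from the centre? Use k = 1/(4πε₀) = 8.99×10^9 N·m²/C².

|E| = 4.82e5 N/C

Symmetry ⇒ E = E(r) r̂. Gaussian sphere of radius r = 10.6 cm (r < R).
For a uniform sphere the enclosed fraction is (r/R)³, so Q_enc = (48.9 μC)(0.106/0.459)³ = 6.023×10^-7 C.
Gauss's law: E·4πr² = Q_enc/ε₀.
E = k|Q_enc|/r² = (8.99×10^9)(6.023e-7)/(0.106)² = 4.82×10^5 N/C.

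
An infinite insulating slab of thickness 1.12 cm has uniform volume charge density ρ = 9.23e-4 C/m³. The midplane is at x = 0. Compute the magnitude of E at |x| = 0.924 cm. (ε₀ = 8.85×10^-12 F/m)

The point |x| = 0.924 cm lies outside the slab (half-thickness 0.0056 m). A symmetric pillbox spanning the full slab encloses Q_enc = ρ·d·A.
Flux = 2EA ⇒ E = |ρ|d/(2ε₀), independent of distance outside.
E = (9.23e-4)(0.0112)/(2·8.85×10^-12) = 5.84e5 N/C.

|E| = 5.84×10^5 N/C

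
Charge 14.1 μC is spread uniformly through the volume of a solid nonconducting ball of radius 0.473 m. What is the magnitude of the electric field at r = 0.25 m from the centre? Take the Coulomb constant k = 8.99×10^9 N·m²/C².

Take a concentric spherical Gaussian surface of radius r = 0.25 m (r < R).
Only the charge within r is enclosed: Q_enc = Q·(r/R)³ = (14.1 μC)·(0.25 m/0.473 m)³ = 2.082e-6 C.
Since E is radial and uniform over the Gaussian sphere, Φ = E·4πr² = Q_enc/ε₀.
E = k|Q_enc|/r² = (8.99×10^9)(2.082e-6)/(0.25)² = 2.99×10^5 N/C.

E = 2.99×10^5 V/m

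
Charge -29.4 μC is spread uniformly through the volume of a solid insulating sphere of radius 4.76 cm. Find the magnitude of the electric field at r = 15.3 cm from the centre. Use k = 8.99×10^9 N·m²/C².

Take a concentric spherical Gaussian surface of radius r = 15.3 cm (r > R, so the entire charge is enclosed).
Q_enc = -29.4 μC = -2.94×10^-5 C.
Applying ∮E·dA = Q_enc/ε₀ with Φ = E(4πr²):
E = k|Q_enc|/r² = (8.99×10^9)(2.94e-5)/(0.153)² = 1.13e7 N/C.

|E| = 1.13e7 N/C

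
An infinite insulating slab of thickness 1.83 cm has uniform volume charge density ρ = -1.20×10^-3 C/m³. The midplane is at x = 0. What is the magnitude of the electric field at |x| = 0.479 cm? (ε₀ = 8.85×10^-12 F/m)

By symmetry E is perpendicular to the slab. A Gaussian pillbox from −0.479 cm to +0.479 cm (face area A) lies entirely within the slab.
Q_enc = ρ·(2x)·A and flux = 2EA, so 2EA = 2ρxA/ε₀ ⇒ E = |ρ|x/ε₀.
E = (1.20×10^-3)(0.00479)/(8.85×10^-12) = 6.49e5 N/C.

|E| ≈ 6.49×10^5 V/m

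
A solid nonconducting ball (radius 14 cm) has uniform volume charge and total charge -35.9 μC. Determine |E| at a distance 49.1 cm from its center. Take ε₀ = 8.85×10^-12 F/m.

1.34×10^6 V/m

Take a concentric spherical Gaussian surface of radius r = 49.1 cm (r > R, so the entire charge is enclosed).
Q_enc = -35.9 μC = -3.59×10^-5 C.
By Gauss's law, ∮E·dA = E·4πr² = Q_enc/ε₀.
E = |Q_enc|/(4πε₀r²) = (3.59e-5)/(4π·8.85×10^-12·(0.491)²) = 1.34e6 N/C.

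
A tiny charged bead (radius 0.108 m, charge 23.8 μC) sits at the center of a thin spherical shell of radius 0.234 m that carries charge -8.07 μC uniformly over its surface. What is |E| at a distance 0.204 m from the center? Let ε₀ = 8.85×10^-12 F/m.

|E| ≈ 5.14×10^6 N/C

Take a concentric spherical Gaussian surface of radius r = 0.204 m (between the bodies, 0.108 m < r < 0.234 m).
Only the inner charge is enclosed; the outer shell contributes nothing inside itself. Q_enc = 23.8 μC = 2.38×10^-5 C.
Gauss's law: E·4πr² = Q_enc/ε₀.
E = |Q_enc|/(4πε₀r²) = (2.38×10^-5)/(4π·8.85×10^-12·(0.204)²) = 5.14×10^6 N/C.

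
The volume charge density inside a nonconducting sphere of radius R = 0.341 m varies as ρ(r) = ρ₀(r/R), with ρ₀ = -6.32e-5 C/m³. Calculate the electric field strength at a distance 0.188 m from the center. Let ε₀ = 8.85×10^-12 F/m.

Use a concentric Gaussian sphere at r = 0.188 m (r < R).
Q_enc = ∫₀^r ρ(r')·4πr'² dr' = (4πρ₀/R) ∫₀^r r'^3 dr' = 4πρ₀ r^4/(4·R) = -7.274e-7 C.
Since E is radial and uniform over the Gaussian sphere, Φ = E·4πr² = Q_enc/ε₀.
E = |Q_enc|/(4πε₀r²) = (7.274×10^-7)/(4π·8.85×10^-12·(0.188)²) = 1.85×10^5 N/C.

E = 1.85×10^5 N/C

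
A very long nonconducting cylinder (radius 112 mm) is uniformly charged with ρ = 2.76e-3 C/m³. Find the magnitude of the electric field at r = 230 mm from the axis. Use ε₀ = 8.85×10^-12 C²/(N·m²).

E ≈ 8.50×10^6 N/C

Coaxial Gaussian cylinder, radius r = 230 mm, length L (r > 112 mm, full cross-section enclosed).
λ_enc = ρ·πR² = (2.76×10^-3)π(0.112)² = 1.088e-4 C/m.
Since E is radial and uniform over the curved surface, Φ = E·2πrL = Q_enc/ε₀ = λ_enc L/ε₀.
E = |λ_enc|/(2πε₀r) = (1.088e-4)/(2π·8.85×10^-12·0.23) = 8.50×10^6 N/C.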